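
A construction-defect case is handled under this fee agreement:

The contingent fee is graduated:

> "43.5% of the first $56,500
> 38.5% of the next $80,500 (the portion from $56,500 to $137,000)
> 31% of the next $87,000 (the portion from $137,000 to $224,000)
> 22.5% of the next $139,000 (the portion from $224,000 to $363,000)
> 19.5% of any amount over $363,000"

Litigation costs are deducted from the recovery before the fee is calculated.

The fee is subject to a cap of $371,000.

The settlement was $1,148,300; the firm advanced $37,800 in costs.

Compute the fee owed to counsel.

Fee base (net of costs): $1,148,300 − $37,800 = $1,110,500
First $56,500 at 43.5% = $24,577.50
Next $80,500 at 38.5% = $30,992.50
Next $87,000 at 31% = $26,970.00
Next $139,000 at 22.5% = $31,275.00
Remaining $747,500 at 19.5% = $145,762.50
Fee: $24,577.50 + $30,992.50 + $26,970.00 + $31,275.00 + $145,762.50 = $259,577.50
$259,577.50 is under the $371,000 cap.

$259,577.50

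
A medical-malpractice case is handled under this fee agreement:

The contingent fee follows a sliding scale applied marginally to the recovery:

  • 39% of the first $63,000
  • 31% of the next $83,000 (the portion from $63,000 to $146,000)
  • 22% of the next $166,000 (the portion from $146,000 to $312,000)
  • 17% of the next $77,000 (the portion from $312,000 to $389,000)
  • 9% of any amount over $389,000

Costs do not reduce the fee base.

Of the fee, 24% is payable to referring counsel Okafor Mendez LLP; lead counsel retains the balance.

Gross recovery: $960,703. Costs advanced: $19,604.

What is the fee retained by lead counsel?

$115,036.09

Fee base is the gross recovery, $960,703; costs are reimbursed separately.
First $63,000 at 39% = $24,570.00
Next $83,000 at 31% = $25,730.00
Next $166,000 at 22% = $36,520.00
Next $77,000 at 17% = $13,090.00
Remaining $571,703 at 9% = $51,453.27
Fee: $24,570.00 + $25,730.00 + $36,520.00 + $13,090.00 + $51,453.27 = $151,363.27
Referral share: 24% of $151,363.27 = $36,327.18; lead counsel retains $151,363.27 − $36,327.18 = $115,036.09.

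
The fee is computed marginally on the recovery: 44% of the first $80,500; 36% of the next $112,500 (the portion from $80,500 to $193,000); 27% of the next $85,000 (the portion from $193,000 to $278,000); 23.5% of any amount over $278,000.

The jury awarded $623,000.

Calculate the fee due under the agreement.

$179,945.00

First $80,500 at 44% = $35,420.00
Next $112,500 at 36% = $40,500.00
Next $85,000 at 27% = $22,950.00
Remaining $345,000 at 23.5% = $81,075.00
Fee: $35,420.00 + $40,500.00 + $22,950.00 + $81,075.00 = $179,945.00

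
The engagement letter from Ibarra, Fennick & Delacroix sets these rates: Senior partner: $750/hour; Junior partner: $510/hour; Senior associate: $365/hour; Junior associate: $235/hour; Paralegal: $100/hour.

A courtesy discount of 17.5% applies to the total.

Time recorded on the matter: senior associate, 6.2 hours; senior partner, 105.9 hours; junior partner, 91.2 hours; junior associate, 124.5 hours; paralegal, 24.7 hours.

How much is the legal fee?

Senior partner: 105.9 × $750 = $79,425.00
Junior partner: 91.2 × $510 = $46,512.00
Senior associate: 6.2 × $365 = $2,263.00
Junior associate: 124.5 × $235 = $29,257.50
Paralegal: 24.7 × $100 = $2,470.00
Subtotal: $159,927.50
Less 17.5% discount: −$27,987.31
Total: $159,927.50 − $27,987.31 = $131,940.19

$131,940.19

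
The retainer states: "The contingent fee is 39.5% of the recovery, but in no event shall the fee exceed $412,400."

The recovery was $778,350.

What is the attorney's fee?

39.5% of $778,350 = $307,448.25
That is under the $412,400 cap.

$307,448.25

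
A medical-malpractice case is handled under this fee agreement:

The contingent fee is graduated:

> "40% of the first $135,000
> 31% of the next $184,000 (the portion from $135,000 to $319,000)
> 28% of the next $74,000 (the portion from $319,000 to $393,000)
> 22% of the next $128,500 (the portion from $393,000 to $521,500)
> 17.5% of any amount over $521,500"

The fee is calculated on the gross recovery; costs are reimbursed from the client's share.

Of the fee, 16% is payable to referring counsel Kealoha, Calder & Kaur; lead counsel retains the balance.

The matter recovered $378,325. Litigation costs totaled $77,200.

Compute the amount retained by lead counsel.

$107,226.84

Fee base is the gross recovery, $378,325; costs are reimbursed separately.
First $135,000 at 40% = $54,000.00
Next $184,000 at 31% = $57,040.00
Remaining $59,325 at 28% = $16,611.00
Fee: $54,000.00 + $57,040.00 + $16,611.00 = $127,651.00
Referral share: 16% of $127,651.00 = $20,424.16; lead counsel retains $127,651.00 − $20,424.16 = $107,226.84.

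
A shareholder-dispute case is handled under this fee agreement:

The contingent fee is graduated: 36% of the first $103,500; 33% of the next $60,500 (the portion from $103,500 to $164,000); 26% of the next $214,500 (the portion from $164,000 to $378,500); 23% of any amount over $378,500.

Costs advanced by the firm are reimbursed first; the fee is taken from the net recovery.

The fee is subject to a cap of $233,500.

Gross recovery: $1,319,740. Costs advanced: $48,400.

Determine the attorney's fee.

Fee base (net of costs): $1,319,740 − $48,400 = $1,271,340
First $103,500 at 36% = $37,260.00
Next $60,500 at 33% = $19,965.00
Next $214,500 at 26% = $55,770.00
Remaining $892,840 at 23% = $205,353.20
Fee: $37,260.00 + $19,965.00 + $55,770.00 + $205,353.20 = $318,348.20
$318,348.20 exceeds the $233,500 cap, so the fee is capped at $233,500.00.

$233,500.00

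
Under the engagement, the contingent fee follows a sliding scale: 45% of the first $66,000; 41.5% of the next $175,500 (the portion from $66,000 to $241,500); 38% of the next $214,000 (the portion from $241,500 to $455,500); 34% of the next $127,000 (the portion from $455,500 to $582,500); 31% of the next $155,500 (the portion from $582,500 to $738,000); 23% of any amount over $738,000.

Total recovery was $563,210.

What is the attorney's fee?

$220,473.90

First $66,000 at 45% = $29,700.00
Next $175,500 at 41.5% = $72,832.50
Next $214,000 at 38% = $81,320.00
Remaining $107,710 at 34% = $36,621.40
Fee: $29,700.00 + $72,832.50 + $81,320.00 + $36,621.40 = $220,473.90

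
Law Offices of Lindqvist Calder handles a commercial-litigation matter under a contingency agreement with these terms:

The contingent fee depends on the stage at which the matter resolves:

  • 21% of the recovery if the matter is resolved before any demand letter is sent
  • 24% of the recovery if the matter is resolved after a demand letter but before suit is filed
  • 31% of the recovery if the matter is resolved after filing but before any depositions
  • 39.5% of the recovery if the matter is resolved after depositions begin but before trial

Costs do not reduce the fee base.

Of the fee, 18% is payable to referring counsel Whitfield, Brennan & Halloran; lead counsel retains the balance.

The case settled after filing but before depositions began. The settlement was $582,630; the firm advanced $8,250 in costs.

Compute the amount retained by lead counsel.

$148,104.55

Fee base is the gross recovery, $582,630; costs are reimbursed separately.
The matter settled after filing but before depositions began, so the 31% rate applies.
$582,630 × 31% = $180,615.30
Referral share: 18% of $180,615.30 = $32,510.75; lead counsel retains $180,615.30 − $32,510.75 = $148,104.55.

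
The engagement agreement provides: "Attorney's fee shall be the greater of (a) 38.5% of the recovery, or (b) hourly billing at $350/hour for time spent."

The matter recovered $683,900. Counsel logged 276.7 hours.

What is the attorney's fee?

$263,301.50

(a) 38.5% of $683,900 = $263,301.50
(b) 276.7 × $350 = $96,845.00
The greater is (a): $263,301.50.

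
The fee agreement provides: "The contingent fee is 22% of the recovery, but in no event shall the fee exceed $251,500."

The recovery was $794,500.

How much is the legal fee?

22% of $794,500 = $174,790.00
That is under the $251,500 cap.

$174,790.00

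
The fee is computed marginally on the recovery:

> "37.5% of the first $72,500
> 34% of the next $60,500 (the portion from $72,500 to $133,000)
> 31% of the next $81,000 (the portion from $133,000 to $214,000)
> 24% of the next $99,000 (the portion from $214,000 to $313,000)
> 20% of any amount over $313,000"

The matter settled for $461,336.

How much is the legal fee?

$126,294.70

First $72,500 at 37.5% = $27,187.50
Next $60,500 at 34% = $20,570.00
Next $81,000 at 31% = $25,110.00
Next $99,000 at 24% = $23,760.00
Remaining $148,336 at 20% = $29,667.20
Fee: $27,187.50 + $20,570.00 + $25,110.00 + $23,760.00 + $29,667.20 = $126,294.70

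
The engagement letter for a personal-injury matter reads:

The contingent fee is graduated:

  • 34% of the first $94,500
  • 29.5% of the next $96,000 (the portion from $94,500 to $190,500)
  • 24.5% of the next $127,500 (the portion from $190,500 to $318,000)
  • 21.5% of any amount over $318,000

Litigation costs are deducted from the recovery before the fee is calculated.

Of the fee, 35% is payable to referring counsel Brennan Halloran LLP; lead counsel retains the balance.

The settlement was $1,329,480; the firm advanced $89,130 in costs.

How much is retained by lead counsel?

$188,495.29

Fee base (net of costs): $1,329,480 − $89,130 = $1,240,350
First $94,500 at 34% = $32,130.00
Next $96,000 at 29.5% = $28,320.00
Next $127,500 at 24.5% = $31,237.50
Remaining $922,350 at 21.5% = $198,305.25
Fee: $32,130.00 + $28,320.00 + $31,237.50 + $198,305.25 = $289,992.75
Referral share: 35% of $289,992.75 = $101,497.46; lead counsel retains $289,992.75 − $101,497.46 = $188,495.29.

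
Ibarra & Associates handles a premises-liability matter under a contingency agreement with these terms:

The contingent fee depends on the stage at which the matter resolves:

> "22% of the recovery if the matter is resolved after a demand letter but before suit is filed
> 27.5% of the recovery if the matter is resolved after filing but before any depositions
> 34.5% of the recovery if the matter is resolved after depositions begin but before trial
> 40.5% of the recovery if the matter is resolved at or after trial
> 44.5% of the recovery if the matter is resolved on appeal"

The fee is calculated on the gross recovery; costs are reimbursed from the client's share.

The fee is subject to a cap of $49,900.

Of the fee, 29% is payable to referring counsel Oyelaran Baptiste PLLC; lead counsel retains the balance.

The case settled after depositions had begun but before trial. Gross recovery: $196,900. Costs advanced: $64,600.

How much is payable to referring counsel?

$14,471.00

Fee base is the gross recovery, $196,900; costs are reimbursed separately.
The matter settled after depositions had begun but before trial, so the 34.5% rate applies.
$196,900 × 34.5% = $67,930.50
$67,930.50 exceeds the $49,900 cap, so the fee is capped at $49,900.00.
Referral share: 29% of $49,900.00 = $14,471.00; lead counsel retains $49,900.00 − $14,471.00 = $35,429.00.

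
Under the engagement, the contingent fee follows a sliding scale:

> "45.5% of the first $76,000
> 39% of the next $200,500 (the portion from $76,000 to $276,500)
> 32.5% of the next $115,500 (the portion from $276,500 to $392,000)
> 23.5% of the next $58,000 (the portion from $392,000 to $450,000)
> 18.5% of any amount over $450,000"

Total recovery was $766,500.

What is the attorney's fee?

$222,495.00

First $76,000 at 45.5% = $34,580.00
Next $200,500 at 39% = $78,195.00
Next $115,500 at 32.5% = $37,537.50
Next $58,000 at 23.5% = $13,630.00
Remaining $316,500 at 18.5% = $58,552.50
Fee: $34,580.00 + $78,195.00 + $37,537.50 + $13,630.00 + $58,552.50 = $222,495.00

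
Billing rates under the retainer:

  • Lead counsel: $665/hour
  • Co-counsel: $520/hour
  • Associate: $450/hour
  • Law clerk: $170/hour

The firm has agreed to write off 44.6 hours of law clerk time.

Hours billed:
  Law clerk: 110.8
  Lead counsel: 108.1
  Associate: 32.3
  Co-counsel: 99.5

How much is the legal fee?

$149,415.50

Lead counsel: 108.1 × $665 = $71,886.50
Co-counsel: 99.5 × $520 = $51,740.00
Associate: 32.3 × $450 = $14,535.00
Law clerk: 110.8 × $170 = $18,836.00
Subtotal: $156,997.50
Write-off: 44.6 × $170 = $7,582.00
Total: $156,997.50 − $7,582.00 = $149,415.50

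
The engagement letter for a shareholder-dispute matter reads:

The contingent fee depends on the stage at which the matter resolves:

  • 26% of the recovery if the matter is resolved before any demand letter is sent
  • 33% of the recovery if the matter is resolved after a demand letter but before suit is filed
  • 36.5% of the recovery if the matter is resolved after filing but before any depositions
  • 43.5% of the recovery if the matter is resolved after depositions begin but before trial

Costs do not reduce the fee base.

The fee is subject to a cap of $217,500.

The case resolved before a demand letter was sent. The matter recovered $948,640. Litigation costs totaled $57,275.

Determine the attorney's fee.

Fee base is the gross recovery, $948,640; costs are reimbursed separately.
The matter resolved before a demand letter was sent, so the 26% rate applies.
$948,640 × 26% = $246,646.40
$246,646.40 exceeds the $217,500 cap, so the fee is capped at $217,500.00.

$217,500.00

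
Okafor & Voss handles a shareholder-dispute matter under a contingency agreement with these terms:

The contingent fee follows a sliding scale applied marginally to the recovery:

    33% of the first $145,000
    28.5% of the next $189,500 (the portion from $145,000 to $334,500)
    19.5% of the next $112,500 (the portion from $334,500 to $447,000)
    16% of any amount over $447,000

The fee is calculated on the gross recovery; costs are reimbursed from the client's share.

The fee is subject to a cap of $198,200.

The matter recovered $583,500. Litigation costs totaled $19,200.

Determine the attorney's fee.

Fee base is the gross recovery, $583,500; costs are reimbursed separately.
First $145,000 at 33% = $47,850.00
Next $189,500 at 28.5% = $54,007.50
Next $112,500 at 19.5% = $21,937.50
Remaining $136,500 at 16% = $21,840.00
Fee: $47,850.00 + $54,007.50 + $21,937.50 + $21,840.00 = $145,635.00
$145,635.00 is under the $198,200 cap.

$145,635.00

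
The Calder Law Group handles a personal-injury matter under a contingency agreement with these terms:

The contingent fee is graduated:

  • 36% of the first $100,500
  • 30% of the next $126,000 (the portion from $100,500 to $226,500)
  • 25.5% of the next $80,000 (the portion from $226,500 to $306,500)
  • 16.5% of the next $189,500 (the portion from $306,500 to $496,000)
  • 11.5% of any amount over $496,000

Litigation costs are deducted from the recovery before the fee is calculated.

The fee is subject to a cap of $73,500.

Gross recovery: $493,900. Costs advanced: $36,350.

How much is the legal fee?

$73,500.00

Fee base (net of costs): $493,900 − $36,350 = $457,550
First $100,500 at 36% = $36,180.00
Next $126,000 at 30% = $37,800.00
Next $80,000 at 25.5% = $20,400.00
Remaining $151,050 at 16.5% = $24,923.25
Fee: $36,180.00 + $37,800.00 + $20,400.00 + $24,923.25 = $119,303.25
$119,303.25 exceeds the $73,500 cap, so the fee is capped at $73,500.00.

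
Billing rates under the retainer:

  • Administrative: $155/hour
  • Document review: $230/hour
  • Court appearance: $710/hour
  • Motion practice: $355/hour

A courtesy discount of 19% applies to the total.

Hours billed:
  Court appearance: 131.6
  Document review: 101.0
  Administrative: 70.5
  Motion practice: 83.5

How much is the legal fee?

$127,361.16

Administrative: 70.5 × $155 = $10,927.50
Document review: 101.0 × $230 = $23,230.00
Court appearance: 131.6 × $710 = $93,436.00
Motion practice: 83.5 × $355 = $29,642.50
Subtotal: $157,236.00
Less 19% discount: −$29,874.84
Total: $157,236.00 − $29,874.84 = $127,361.16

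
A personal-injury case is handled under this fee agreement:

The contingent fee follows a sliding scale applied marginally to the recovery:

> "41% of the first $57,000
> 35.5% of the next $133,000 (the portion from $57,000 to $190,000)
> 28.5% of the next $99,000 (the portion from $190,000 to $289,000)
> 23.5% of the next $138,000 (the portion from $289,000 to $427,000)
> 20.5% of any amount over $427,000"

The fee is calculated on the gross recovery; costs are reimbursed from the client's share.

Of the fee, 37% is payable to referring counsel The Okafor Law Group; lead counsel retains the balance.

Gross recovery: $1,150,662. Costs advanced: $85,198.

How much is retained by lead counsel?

Fee base is the gross recovery, $1,150,662; costs are reimbursed separately.
First $57,000 at 41% = $23,370.00
Next $133,000 at 35.5% = $47,215.00
Next $99,000 at 28.5% = $28,215.00
Next $138,000 at 23.5% = $32,430.00
Remaining $723,662 at 20.5% = $148,350.71
Fee: $23,370.00 + $47,215.00 + $28,215.00 + $32,430.00 + $148,350.71 = $279,580.71
Referral share: 37% of $279,580.71 = $103,444.86; lead counsel retains $279,580.71 − $103,444.86 = $176,135.85.

$176,135.85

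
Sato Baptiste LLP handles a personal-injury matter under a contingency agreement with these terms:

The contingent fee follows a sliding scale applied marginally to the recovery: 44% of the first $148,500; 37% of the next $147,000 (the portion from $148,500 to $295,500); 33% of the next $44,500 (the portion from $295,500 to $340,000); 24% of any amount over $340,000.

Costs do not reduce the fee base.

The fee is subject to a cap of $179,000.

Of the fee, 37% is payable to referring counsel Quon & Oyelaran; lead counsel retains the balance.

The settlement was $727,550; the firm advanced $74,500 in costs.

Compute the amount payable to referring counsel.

Fee base is the gross recovery, $727,550; costs are reimbursed separately.
First $148,500 at 44% = $65,340.00
Next $147,000 at 37% = $54,390.00
Next $44,500 at 33% = $14,685.00
Remaining $387,550 at 24% = $93,012.00
Fee: $65,340.00 + $54,390.00 + $14,685.00 + $93,012.00 = $227,427.00
$227,427.00 exceeds the $179,000 cap, so the fee is capped at $179,000.00.
Referral share: 37% of $179,000.00 = $66,230.00; lead counsel retains $179,000.00 − $66,230.00 = $112,770.00.

$66,230.00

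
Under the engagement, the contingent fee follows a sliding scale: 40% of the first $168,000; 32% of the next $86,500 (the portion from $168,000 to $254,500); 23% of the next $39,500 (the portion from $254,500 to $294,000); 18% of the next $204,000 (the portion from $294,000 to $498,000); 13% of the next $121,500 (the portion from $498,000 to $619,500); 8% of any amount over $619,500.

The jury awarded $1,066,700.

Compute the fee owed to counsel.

$192,256.00

First $168,000 at 40% = $67,200.00
Next $86,500 at 32% = $27,680.00
Next $39,500 at 23% = $9,085.00
Next $204,000 at 18% = $36,720.00
Next $121,500 at 13% = $15,795.00
Remaining $447,200 at 8% = $35,776.00
Fee: $67,200.00 + $27,680.00 + $9,085.00 + $36,720.00 + $15,795.00 + $35,776.00 = $192,256.00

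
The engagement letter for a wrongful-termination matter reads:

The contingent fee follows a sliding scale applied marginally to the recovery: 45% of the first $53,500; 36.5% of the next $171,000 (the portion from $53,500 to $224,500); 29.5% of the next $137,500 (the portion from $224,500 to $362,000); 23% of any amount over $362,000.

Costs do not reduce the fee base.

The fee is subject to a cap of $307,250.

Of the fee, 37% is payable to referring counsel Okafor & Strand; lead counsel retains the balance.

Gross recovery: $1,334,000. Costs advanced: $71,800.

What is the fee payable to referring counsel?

$113,682.50

Fee base is the gross recovery, $1,334,000; costs are reimbursed separately.
First $53,500 at 45% = $24,075.00
Next $171,000 at 36.5% = $62,415.00
Next $137,500 at 29.5% = $40,562.50
Remaining $972,000 at 23% = $223,560.00
Fee: $24,075.00 + $62,415.00 + $40,562.50 + $223,560.00 = $350,612.50
$350,612.50 exceeds the $307,250 cap, so the fee is capped at $307,250.00.
Referral share: 37% of $307,250.00 = $113,682.50; lead counsel retains $307,250.00 − $113,682.50 = $193,567.50.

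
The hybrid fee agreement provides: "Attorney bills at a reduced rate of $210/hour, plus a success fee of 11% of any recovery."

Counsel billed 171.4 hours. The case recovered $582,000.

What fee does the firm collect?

$100,014.00

Hourly: 171.4 × $210 = $35,994.00
Success fee: 11% of $582,000 = $64,020.00
Total: $35,994.00 + $64,020.00 = $100,014.00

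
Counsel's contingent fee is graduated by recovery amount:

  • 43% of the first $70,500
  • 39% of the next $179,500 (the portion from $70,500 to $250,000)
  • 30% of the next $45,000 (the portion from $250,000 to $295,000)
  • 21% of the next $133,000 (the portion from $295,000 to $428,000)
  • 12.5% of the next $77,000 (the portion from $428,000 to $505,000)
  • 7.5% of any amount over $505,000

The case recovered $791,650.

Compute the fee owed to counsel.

$172,873.75

First $70,500 at 43% = $30,315.00
Next $179,500 at 39% = $70,005.00
Next $45,000 at 30% = $13,500.00
Next $133,000 at 21% = $27,930.00
Next $77,000 at 12.5% = $9,625.00
Remaining $286,650 at 7.5% = $21,498.75
Fee: $30,315.00 + $70,005.00 + $13,500.00 + $27,930.00 + $9,625.00 + $21,498.75 = $172,873.75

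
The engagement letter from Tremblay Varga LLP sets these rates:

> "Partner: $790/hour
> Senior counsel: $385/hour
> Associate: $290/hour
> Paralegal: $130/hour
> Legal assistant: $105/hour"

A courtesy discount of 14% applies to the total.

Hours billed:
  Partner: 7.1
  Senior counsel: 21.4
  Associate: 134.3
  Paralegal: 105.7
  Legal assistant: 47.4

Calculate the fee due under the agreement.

Partner: 7.1 × $790 = $5,609.00
Senior counsel: 21.4 × $385 = $8,239.00
Associate: 134.3 × $290 = $38,947.00
Paralegal: 105.7 × $130 = $13,741.00
Legal assistant: 47.4 × $105 = $4,977.00
Subtotal: $71,513.00
Less 14% discount: −$10,011.82
Total: $71,513.00 − $10,011.82 = $61,501.18

$61,501.18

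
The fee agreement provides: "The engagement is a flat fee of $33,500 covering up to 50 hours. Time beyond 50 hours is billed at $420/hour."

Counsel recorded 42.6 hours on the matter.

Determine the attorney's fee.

42.6 hours is within the 50-hour scope; only the flat fee applies.

$33,500.00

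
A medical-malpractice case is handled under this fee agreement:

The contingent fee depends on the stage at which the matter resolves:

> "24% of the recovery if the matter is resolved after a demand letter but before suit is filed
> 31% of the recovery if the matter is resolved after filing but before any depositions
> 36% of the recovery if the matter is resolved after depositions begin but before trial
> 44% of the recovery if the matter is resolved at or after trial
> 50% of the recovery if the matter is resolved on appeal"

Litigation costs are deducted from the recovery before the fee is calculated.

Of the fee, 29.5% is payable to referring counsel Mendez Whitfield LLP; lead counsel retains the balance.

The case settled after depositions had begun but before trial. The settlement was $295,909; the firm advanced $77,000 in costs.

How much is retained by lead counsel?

Fee base (net of costs): $295,909 − $77,000 = $218,909
The matter settled after depositions had begun but before trial, so the 36% rate applies.
$218,909 × 36% = $78,807.24
Referral share: 29.5% of $78,807.24 = $23,248.14; lead counsel retains $78,807.24 − $23,248.14 = $55,559.10.

$55,559.10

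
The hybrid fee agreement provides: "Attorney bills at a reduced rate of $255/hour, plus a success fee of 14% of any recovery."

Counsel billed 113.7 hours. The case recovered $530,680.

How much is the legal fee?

Hourly: 113.7 × $255 = $28,993.50
Success fee: 14% of $530,680 = $74,295.20
Total: $28,993.50 + $74,295.20 = $103,288.70

$103,288.70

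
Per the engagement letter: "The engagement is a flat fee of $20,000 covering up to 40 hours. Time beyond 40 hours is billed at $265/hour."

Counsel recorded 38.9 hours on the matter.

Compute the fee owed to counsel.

38.9 hours is within the 40-hour scope; only the flat fee applies.

$20,000.00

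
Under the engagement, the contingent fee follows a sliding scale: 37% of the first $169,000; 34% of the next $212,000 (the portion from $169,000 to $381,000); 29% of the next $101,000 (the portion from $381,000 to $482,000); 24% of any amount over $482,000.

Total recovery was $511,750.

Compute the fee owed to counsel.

$171,040.00

First $169,000 at 37% = $62,530.00
Next $212,000 at 34% = $72,080.00
Next $101,000 at 29% = $29,290.00
Remaining $29,750 at 24% = $7,140.00
Fee: $62,530.00 + $72,080.00 + $29,290.00 + $7,140.00 = $171,040.00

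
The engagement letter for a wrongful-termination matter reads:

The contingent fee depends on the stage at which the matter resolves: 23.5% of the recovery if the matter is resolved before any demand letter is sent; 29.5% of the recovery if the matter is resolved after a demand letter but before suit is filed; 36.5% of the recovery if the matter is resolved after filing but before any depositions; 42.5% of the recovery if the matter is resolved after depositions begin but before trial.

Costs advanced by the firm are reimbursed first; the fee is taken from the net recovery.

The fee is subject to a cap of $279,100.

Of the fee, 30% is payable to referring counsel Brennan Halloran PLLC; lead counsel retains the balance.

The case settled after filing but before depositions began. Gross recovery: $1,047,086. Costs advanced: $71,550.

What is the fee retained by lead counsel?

Fee base (net of costs): $1,047,086 − $71,550 = $975,536
The matter settled after filing but before depositions began, so the 36.5% rate applies.
$975,536 × 36.5% = $356,070.64
$356,070.64 exceeds the $279,100 cap, so the fee is capped at $279,100.00.
Referral share: 30% of $279,100.00 = $83,730.00; lead counsel retains $279,100.00 − $83,730.00 = $195,370.00.

$195,370.00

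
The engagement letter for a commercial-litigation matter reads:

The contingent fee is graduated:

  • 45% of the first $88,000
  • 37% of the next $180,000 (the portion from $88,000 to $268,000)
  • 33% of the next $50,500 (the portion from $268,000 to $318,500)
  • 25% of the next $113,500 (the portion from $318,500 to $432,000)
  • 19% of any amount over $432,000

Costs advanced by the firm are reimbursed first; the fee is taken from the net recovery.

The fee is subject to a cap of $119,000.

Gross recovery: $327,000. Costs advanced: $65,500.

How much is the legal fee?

$103,795.00

Fee base (net of costs): $327,000 − $65,500 = $261,500
First $88,000 at 45% = $39,600.00
Remaining $173,500 at 37% = $64,195.00
Fee: $39,600.00 + $64,195.00 = $103,795.00
$103,795.00 is under the $119,000 cap.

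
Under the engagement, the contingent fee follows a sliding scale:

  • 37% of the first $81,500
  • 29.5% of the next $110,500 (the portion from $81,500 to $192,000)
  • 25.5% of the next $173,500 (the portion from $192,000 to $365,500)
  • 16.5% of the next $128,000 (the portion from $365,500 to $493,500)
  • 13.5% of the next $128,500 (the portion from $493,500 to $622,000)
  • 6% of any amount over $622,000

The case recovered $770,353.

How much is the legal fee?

$154,363.68

First $81,500 at 37% = $30,155.00
Next $110,500 at 29.5% = $32,597.50
Next $173,500 at 25.5% = $44,242.50
Next $128,000 at 16.5% = $21,120.00
Next $128,500 at 13.5% = $17,347.50
Remaining $148,353 at 6% = $8,901.18
Fee: $30,155.00 + $32,597.50 + $44,242.50 + $21,120.00 + $17,347.50 + $8,901.18 = $154,363.68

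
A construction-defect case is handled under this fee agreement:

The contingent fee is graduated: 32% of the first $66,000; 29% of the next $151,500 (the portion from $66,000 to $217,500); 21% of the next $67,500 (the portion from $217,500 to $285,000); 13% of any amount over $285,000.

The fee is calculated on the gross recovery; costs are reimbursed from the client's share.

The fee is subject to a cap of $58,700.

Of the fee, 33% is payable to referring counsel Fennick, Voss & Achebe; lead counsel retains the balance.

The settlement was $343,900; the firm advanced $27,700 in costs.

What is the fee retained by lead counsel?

Fee base is the gross recovery, $343,900; costs are reimbursed separately.
First $66,000 at 32% = $21,120.00
Next $151,500 at 29% = $43,935.00
Next $67,500 at 21% = $14,175.00
Remaining $58,900 at 13% = $7,657.00
Fee: $21,120.00 + $43,935.00 + $14,175.00 + $7,657.00 = $86,887.00
$86,887.00 exceeds the $58,700 cap, so the fee is capped at $58,700.00.
Referral share: 33% of $58,700.00 = $19,371.00; lead counsel retains $58,700.00 − $19,371.00 = $39,329.00.

$39,329.00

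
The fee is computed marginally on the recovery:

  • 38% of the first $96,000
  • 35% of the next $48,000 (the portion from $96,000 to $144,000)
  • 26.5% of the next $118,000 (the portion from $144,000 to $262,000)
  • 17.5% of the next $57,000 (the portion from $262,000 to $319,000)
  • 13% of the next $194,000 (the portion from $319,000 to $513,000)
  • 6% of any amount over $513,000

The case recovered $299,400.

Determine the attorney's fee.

$91,095.00

First $96,000 at 38% = $36,480.00
Next $48,000 at 35% = $16,800.00
Next $118,000 at 26.5% = $31,270.00
Remaining $37,400 at 17.5% = $6,545.00
Fee: $36,480.00 + $16,800.00 + $31,270.00 + $6,545.00 = $91,095.00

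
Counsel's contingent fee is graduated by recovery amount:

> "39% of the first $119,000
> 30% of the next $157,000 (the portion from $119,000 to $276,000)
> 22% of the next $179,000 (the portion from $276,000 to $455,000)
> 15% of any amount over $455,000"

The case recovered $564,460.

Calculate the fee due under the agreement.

First $119,000 at 39% = $46,410.00
Next $157,000 at 30% = $47,100.00
Next $179,000 at 22% = $39,380.00
Remaining $109,460 at 15% = $16,419.00
Fee: $46,410.00 + $47,100.00 + $39,380.00 + $16,419.00 = $149,309.00

$149,309.00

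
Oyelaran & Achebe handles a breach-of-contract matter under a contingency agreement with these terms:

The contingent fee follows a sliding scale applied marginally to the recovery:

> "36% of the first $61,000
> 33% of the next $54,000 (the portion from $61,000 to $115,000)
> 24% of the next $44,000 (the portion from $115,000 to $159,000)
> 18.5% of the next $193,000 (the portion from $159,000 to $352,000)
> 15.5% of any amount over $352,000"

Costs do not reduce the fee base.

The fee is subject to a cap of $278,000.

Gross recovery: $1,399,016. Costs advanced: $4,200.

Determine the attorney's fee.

$248,332.48

Fee base is the gross recovery, $1,399,016; costs are reimbursed separately.
First $61,000 at 36% = $21,960.00
Next $54,000 at 33% = $17,820.00
Next $44,000 at 24% = $10,560.00
Next $193,000 at 18.5% = $35,705.00
Remaining $1,047,016 at 15.5% = $162,287.48
Fee: $21,960.00 + $17,820.00 + $10,560.00 + $35,705.00 + $162,287.48 = $248,332.48
$248,332.48 is under the $278,000 cap.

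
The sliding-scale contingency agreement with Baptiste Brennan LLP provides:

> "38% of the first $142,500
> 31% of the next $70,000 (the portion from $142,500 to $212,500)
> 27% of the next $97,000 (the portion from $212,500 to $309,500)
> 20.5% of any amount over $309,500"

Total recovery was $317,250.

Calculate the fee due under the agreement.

First $142,500 at 38% = $54,150.00
Next $70,000 at 31% = $21,700.00
Next $97,000 at 27% = $26,190.00
Remaining $7,750 at 20.5% = $1,588.75
Fee: $54,150.00 + $21,700.00 + $26,190.00 + $1,588.75 = $103,628.75

$103,628.75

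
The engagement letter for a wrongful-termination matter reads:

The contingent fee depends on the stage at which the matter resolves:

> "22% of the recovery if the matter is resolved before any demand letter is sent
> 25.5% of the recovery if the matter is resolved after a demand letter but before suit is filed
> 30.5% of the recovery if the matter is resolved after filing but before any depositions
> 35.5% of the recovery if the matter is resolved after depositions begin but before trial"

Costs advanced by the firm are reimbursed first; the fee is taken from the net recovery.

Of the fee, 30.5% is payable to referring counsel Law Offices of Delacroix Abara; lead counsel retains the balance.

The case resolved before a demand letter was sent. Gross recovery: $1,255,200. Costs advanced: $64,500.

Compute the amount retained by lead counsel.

$182,058.03

Fee base (net of costs): $1,255,200 − $64,500 = $1,190,700
The matter resolved before a demand letter was sent, so the 22% rate applies.
$1,190,700 × 22% = $261,954.00
Referral share: 30.5% of $261,954.00 = $79,895.97; lead counsel retains $261,954.00 − $79,895.97 = $182,058.03.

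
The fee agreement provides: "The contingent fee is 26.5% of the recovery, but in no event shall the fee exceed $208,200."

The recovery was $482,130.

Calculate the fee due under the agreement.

$127,764.45

26.5% of $482,130 = $127,764.45
That is under the $208,200 cap.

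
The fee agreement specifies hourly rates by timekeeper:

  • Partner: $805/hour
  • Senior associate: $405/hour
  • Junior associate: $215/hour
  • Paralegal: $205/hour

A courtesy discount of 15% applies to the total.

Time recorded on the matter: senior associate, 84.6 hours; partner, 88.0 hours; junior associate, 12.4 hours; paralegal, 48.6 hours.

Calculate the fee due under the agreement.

$100,072.20

Partner: 88.0 × $805 = $70,840.00
Senior associate: 84.6 × $405 = $34,263.00
Junior associate: 12.4 × $215 = $2,666.00
Paralegal: 48.6 × $205 = $9,963.00
Subtotal: $117,732.00
Less 15% discount: −$17,659.80
Total: $117,732.00 − $17,659.80 = $100,072.20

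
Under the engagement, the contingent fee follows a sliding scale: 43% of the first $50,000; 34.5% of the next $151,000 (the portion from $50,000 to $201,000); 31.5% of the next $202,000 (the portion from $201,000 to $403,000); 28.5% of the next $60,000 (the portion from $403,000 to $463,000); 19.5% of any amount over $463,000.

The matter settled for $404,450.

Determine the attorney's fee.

First $50,000 at 43% = $21,500.00
Next $151,000 at 34.5% = $52,095.00
Next $202,000 at 31.5% = $63,630.00
Remaining $1,450 at 28.5% = $413.25
Fee: $21,500.00 + $52,095.00 + $63,630.00 + $413.25 = $137,638.25

$137,638.25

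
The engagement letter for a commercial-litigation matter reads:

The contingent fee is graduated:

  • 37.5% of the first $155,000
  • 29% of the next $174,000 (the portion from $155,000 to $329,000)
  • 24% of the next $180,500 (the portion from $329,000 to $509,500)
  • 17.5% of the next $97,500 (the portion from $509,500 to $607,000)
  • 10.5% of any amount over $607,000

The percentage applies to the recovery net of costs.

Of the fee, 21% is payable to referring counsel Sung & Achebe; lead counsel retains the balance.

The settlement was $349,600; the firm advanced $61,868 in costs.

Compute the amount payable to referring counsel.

$20,289.63

Fee base (net of costs): $349,600 − $61,868 = $287,732
First $155,000 at 37.5% = $58,125.00
Remaining $132,732 at 29% = $38,492.28
Fee: $58,125.00 + $38,492.28 = $96,617.28
Referral share: 21% of $96,617.28 = $20,289.63; lead counsel retains $96,617.28 − $20,289.63 = $76,327.65.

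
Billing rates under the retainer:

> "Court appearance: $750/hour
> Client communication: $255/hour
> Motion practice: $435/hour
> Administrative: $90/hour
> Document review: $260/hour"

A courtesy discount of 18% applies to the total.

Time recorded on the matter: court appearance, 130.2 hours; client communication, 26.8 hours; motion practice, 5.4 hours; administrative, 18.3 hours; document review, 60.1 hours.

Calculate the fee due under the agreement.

$101,766.92

Court appearance: 130.2 × $750 = $97,650.00
Client communication: 26.8 × $255 = $6,834.00
Motion practice: 5.4 × $435 = $2,349.00
Administrative: 18.3 × $90 = $1,647.00
Document review: 60.1 × $260 = $15,626.00
Subtotal: $124,106.00
Less 18% discount: −$22,339.08
Total: $124,106.00 − $22,339.08 = $101,766.92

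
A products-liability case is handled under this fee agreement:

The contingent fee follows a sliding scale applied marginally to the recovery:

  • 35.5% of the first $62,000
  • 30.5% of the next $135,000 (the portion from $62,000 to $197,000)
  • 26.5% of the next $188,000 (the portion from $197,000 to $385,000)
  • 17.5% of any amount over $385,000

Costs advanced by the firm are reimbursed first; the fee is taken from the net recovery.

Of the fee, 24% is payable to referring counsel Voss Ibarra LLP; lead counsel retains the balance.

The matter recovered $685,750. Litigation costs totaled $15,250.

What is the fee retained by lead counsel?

$123,855.30

Fee base (net of costs): $685,750 − $15,250 = $670,500
First $62,000 at 35.5% = $22,010.00
Next $135,000 at 30.5% = $41,175.00
Next $188,000 at 26.5% = $49,820.00
Remaining $285,500 at 17.5% = $49,962.50
Fee: $22,010.00 + $41,175.00 + $49,820.00 + $49,962.50 = $162,967.50
Referral share: 24% of $162,967.50 = $39,112.20; lead counsel retains $162,967.50 − $39,112.20 = $123,855.30.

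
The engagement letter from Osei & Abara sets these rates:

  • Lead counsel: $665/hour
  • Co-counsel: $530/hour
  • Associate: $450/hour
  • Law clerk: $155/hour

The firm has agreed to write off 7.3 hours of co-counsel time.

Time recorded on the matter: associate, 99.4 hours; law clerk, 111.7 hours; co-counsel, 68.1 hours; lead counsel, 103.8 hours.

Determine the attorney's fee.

Lead counsel: 103.8 × $665 = $69,027.00
Co-counsel: 68.1 × $530 = $36,093.00
Associate: 99.4 × $450 = $44,730.00
Law clerk: 111.7 × $155 = $17,313.50
Subtotal: $167,163.50
Write-off: 7.3 × $530 = $3,869.00
Total: $167,163.50 − $3,869.00 = $163,294.50

$163,294.50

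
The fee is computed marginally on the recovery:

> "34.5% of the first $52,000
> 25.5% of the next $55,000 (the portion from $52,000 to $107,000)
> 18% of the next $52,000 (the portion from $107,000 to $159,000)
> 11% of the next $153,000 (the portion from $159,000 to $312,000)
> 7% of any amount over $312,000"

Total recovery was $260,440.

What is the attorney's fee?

$52,483.40

First $52,000 at 34.5% = $17,940.00
Next $55,000 at 25.5% = $14,025.00
Next $52,000 at 18% = $9,360.00
Remaining $101,440 at 11% = $11,158.40
Fee: $17,940.00 + $14,025.00 + $9,360.00 + $11,158.40 = $52,483.40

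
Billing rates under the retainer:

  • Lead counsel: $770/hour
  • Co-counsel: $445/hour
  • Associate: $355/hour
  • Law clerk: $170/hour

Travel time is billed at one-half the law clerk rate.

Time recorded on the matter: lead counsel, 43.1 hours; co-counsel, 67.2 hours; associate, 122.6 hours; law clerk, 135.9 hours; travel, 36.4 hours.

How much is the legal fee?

$132,811.00

Lead counsel: 43.1 × $770 = $33,187.00
Co-counsel: 67.2 × $445 = $29,904.00
Associate: 122.6 × $355 = $43,523.00
Law clerk: 135.9 × $170 = $23,103.00
Subtotal: $33,187.00 + $29,904.00 + $43,523.00 + $23,103.00 = $129,717.00
Travel: 36.4 × ($170 ÷ 2) = 36.4 × $85.00 = $3,094.00
Total: $129,717.00 + $3,094.00 = $132,811.00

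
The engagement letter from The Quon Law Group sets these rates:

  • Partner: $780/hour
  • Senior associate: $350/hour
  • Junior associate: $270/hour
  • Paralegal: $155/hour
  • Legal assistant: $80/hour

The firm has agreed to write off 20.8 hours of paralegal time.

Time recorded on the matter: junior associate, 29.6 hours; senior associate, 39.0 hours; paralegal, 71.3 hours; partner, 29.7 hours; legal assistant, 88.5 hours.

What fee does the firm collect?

Partner: 29.7 × $780 = $23,166.00
Senior associate: 39.0 × $350 = $13,650.00
Junior associate: 29.6 × $270 = $7,992.00
Paralegal: 71.3 × $155 = $11,051.50
Legal assistant: 88.5 × $80 = $7,080.00
Subtotal: $62,939.50
Write-off: 20.8 × $155 = $3,224.00
Total: $62,939.50 − $3,224.00 = $59,715.50

$59,715.50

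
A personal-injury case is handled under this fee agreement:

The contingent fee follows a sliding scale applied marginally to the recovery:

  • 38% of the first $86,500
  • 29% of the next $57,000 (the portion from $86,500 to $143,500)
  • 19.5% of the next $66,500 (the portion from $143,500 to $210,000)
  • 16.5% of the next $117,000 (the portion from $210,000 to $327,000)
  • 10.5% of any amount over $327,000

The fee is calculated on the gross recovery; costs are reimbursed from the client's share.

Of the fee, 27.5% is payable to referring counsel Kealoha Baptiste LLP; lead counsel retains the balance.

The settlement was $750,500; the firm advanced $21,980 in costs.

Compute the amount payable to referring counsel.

Fee base is the gross recovery, $750,500; costs are reimbursed separately.
First $86,500 at 38% = $32,870.00
Next $57,000 at 29% = $16,530.00
Next $66,500 at 19.5% = $12,967.50
Next $117,000 at 16.5% = $19,305.00
Remaining $423,500 at 10.5% = $44,467.50
Fee: $32,870.00 + $16,530.00 + $12,967.50 + $19,305.00 + $44,467.50 = $126,140.00
Referral share: 27.5% of $126,140.00 = $34,688.50; lead counsel retains $126,140.00 − $34,688.50 = $91,451.50.

$34,688.50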